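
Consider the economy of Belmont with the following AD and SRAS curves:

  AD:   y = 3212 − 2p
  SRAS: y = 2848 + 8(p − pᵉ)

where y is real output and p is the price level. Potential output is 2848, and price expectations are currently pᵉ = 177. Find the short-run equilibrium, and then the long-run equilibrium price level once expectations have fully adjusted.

Short run: with pᵉ = 177, SRAS is y = 1432 + 8p. Setting AD = SRAS gives 1780 = 10p, so p = 178 and y = 3212 − 2·178 = 2856.
Output 2856 is above potential 2848, so over time expected prices rise and SRAS shifts left until y returns to 2848.
Long run: y = 2848 on the AD curve gives 2848 = 3212 − 2p, so p = 182.

Short run: p = 178, y = 2856. Long run: p = 182.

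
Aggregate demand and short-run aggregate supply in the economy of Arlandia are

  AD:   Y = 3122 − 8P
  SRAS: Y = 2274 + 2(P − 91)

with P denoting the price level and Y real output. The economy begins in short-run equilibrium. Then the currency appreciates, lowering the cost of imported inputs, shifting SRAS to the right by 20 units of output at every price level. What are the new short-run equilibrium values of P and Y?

P = 101, Y = 2314

This is a positive supply shock: SRAS shifts right.
New SRAS: Y = 2112 + 2P.
Set AD = SRAS: 3122 − 8P = 2112 + 2P, so 1010 = 10P and P = 101.
Y = 3122 − 8·101 = 2314.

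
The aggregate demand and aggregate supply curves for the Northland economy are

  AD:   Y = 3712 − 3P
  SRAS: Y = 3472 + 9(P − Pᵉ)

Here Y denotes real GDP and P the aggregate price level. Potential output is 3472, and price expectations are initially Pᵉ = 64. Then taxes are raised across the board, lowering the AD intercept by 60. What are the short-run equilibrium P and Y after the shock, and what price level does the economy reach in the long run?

Short run: P = 63, Y = 3463. Long run: P = 60.

AD shifts left: new AD is Y = 3652 − 3P. With Pᵉ = 64, SRAS is Y = 2896 + 9P.
Short run: 3652 − 3P = 2896 + 9P gives 756 = 12P, so P = 63 and Y = 3652 − 3·63 = 3463.
Y = 3463 is below potential 3472; expectations adjust and SRAS shifts right until Y = 3472.
Long run: on the new AD curve, 3472 = 3652 − 3P gives P = 60.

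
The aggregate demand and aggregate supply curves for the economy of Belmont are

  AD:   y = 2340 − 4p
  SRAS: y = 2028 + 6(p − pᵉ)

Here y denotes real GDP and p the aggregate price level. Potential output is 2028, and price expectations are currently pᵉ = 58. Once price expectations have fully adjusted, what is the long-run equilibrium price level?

Long-run p = 78

Short run: with pᵉ = 58, SRAS is y = 1680 + 6p. Setting AD = SRAS gives 660 = 10p, so p = 66 and y = 2340 − 4·66 = 2076.
Output 2076 is above potential 2028, so over time expected prices rise and SRAS shifts left until y returns to 2028.
Long run: y = 2028 on the AD curve gives 2028 = 2340 − 4p, so p = 78.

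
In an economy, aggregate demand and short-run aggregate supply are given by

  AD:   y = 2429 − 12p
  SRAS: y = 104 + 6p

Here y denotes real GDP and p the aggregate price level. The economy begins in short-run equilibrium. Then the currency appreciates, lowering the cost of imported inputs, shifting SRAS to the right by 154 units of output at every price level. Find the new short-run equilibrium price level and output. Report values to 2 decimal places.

p = 120.61, y = 981.67

This is a positive supply shock: SRAS shifts right.
New SRAS: y = 258 + 6p.
Set AD = SRAS: 2429 − 12p = 258 + 6p, so 2171 = 18p and p = 120.61.
Substituting into AD, y = 981.67.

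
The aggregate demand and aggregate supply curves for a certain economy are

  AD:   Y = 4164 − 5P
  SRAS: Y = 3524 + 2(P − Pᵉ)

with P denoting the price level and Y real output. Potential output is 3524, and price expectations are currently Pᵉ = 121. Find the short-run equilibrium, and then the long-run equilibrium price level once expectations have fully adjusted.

Short run: P = 126, Y = 3534. Long run: P = 128.

Short run: with Pᵉ = 121, SRAS is Y = 3282 + 2P. Setting AD = SRAS gives 882 = 7P, so P = 126 and Y = 4164 − 5·126 = 3534.
Output 3534 is above potential 3524, so over time expected prices rise and SRAS shifts left until Y returns to 3524.
Long run: Y = 3524 on the AD curve gives 3524 = 4164 − 5P, so P = 128.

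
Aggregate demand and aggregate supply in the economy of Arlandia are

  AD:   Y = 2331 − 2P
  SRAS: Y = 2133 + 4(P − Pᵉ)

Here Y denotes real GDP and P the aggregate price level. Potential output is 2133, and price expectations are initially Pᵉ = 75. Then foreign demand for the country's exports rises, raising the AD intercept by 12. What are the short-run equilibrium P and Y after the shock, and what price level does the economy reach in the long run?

AD shifts right: new AD is Y = 2343 − 2P. With Pᵉ = 75, SRAS is Y = 1833 + 4P.
Short run: 2343 − 2P = 1833 + 4P gives 510 = 6P, so P = 85 and Y = 2343 − 2·85 = 2173.
Y = 2173 is above potential 2133; expectations adjust and SRAS shifts left until Y = 2133.
Long run: on the new AD curve, 2133 = 2343 − 2P gives P = 105.

Short run: P = 85, Y = 2173. Long run: P = 105.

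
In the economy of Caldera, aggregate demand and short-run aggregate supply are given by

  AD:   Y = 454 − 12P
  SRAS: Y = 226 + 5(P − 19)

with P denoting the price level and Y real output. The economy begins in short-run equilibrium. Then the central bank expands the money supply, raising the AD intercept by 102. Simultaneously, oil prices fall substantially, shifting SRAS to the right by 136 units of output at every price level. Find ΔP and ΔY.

ΔP = -2, ΔY = +126

After both shocks: AD is Y = 556 − 12P and SRAS is Y = 267 + 5P.
Setting them equal: 289 = 17P, so P = 17.
Y = 556 − 12·17 = 352.
Initially P = 19, Y = 226, so ΔP = -2 and ΔY = +126.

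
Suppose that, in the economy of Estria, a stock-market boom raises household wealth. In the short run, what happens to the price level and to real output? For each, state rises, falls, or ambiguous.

Price level: rises; output: rises

This is a positive demand shock: AD shifts right.
Moving along the upward-sloping SRAS curve, P rises and Y rises.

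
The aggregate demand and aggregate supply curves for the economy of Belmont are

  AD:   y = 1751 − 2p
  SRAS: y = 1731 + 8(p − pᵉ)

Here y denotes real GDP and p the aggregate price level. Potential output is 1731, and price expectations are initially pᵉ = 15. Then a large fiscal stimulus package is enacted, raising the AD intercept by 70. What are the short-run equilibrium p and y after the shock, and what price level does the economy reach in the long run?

AD shifts right: new AD is y = 1821 − 2p. With pᵉ = 15, SRAS is y = 1611 + 8p.
Short run: 1821 − 2p = 1611 + 8p gives 210 = 10p, so p = 21 and y = 1821 − 2·21 = 1779.
y = 1779 is above potential 1731; expectations adjust and SRAS shifts left until y = 1731.
Long run: on the new AD curve, 1731 = 1821 − 2p gives p = 45.

Short run: p = 21, y = 1779. Long run: p = 45.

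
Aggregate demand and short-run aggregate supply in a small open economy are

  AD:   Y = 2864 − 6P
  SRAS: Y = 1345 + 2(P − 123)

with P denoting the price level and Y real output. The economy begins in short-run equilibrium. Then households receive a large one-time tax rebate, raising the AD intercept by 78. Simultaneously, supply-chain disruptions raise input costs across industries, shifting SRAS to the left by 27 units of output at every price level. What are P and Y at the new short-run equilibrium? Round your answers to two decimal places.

After both shocks: AD is Y = 2942 − 6P and SRAS is Y = 1072 + 2P.
Setting them equal: 1870 = 8P, so P = 233.75.
Substituting into AD, Y = 1539.50.

P = 233.75, Y = 1539.50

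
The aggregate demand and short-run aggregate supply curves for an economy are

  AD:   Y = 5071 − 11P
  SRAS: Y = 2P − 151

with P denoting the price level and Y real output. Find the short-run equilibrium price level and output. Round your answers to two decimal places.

Set AD = SRAS: 5071 − 11P = 2P − 151, so 5222 = 13P and P = 401.69.
Substituting into AD, Y = 5071 − 11P = 652.38.

P = 401.69, Y = 652.38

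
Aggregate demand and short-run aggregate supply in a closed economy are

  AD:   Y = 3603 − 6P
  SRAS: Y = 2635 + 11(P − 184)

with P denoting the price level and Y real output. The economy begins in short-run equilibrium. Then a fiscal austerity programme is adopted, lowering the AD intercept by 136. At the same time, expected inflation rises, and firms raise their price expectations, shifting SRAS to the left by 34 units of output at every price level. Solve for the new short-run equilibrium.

P = 170, Y = 2447

After both shocks: AD is Y = 3467 − 6P and SRAS is Y = 577 + 11P.
Setting them equal: 2890 = 17P, so P = 170.
Y = 3467 − 6·170 = 2447.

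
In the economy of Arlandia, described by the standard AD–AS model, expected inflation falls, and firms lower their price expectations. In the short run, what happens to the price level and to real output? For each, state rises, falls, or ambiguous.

Price level: falls; output: rises

This is a favourable supply shock: SRAS shifts right.
Moving along the downward-sloping AD curve, P falls and Y rises.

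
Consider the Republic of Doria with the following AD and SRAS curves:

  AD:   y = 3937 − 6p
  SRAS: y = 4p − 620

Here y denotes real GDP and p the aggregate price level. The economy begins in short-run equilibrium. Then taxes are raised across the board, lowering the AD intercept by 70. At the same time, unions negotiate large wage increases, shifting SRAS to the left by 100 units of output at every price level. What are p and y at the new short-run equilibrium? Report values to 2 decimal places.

p = 458.70, y = 1114.80

After both shocks: AD is y = 3867 − 6p and SRAS is y = 4p − 720.
Setting them equal: 4587 = 10p, so p = 458.70.
Substituting into AD, y = 1114.80.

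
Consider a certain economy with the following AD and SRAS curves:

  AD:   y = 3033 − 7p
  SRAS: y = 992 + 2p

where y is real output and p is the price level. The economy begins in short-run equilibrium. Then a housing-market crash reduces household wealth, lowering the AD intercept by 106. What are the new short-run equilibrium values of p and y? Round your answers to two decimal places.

This is a negative demand shock: AD shifts left.
New AD: y = 2927 − 7p.
Set AD = SRAS: 2927 − 7p = 992 + 2p, so 1935 = 9p and p = 215.00.
Substituting into AD, y = 1422.00.

p = 215.00, y = 1422.00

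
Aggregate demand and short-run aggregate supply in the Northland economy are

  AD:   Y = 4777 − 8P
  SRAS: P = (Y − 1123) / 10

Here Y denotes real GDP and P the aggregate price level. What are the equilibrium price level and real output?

P = 203, Y = 3153

Rearrange SRAS to Y = 1123 + 10P.
Set AD = SRAS: 4777 − 8P = 1123 + 10P, so 3654 = 18P and P = 203.
Then Y = 4777 − 8·203 = 3153.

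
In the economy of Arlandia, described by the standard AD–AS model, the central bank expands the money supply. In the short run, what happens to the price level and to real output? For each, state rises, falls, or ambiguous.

Price level: rises; output: rises

This is a positive demand shock: AD shifts right.
Moving along the upward-sloping SRAS curve, P rises and Y rises.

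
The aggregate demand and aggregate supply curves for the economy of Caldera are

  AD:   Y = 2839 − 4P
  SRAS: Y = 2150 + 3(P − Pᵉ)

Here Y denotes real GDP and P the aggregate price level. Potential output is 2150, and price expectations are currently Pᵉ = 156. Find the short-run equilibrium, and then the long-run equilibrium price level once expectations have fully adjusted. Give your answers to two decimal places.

Short run: P = 165.29, Y = 2177.86. Long run: P = 172.25.

Short run: with Pᵉ = 156, SRAS is Y = 1682 + 3P. Setting AD = SRAS gives 1157 = 7P, so P = 165.29 and Y = 2839 − 4P = 2177.86.
Output 2177.86 is above potential 2150, so over time expected prices rise and SRAS shifts left until Y returns to 2150.
Long run: Y = 2150 on the AD curve gives 2150 = 2839 − 4P, so P = 172.25.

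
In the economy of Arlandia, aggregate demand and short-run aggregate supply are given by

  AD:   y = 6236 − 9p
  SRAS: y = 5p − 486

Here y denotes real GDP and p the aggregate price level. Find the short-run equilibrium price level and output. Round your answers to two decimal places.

p = 480.14, y = 1914.71

Set AD = SRAS: 6236 − 9p = 5p − 486, so 6722 = 14p and p = 480.14.
Substituting into AD, y = 6236 − 9p = 1914.71.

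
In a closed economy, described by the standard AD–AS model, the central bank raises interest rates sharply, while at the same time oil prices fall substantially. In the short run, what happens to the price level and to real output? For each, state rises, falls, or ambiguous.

The first event is a negative demand shock: AD shifts left, which by itself pushes P down and Y down.
The second is a favourable supply shock: SRAS shifts right, which by itself pushes P down and Y up.
Both shocks push P down, so P falls. The two shocks push Y in opposite directions, so the effect on Y is ambiguous.

Price level: falls; output: ambiguous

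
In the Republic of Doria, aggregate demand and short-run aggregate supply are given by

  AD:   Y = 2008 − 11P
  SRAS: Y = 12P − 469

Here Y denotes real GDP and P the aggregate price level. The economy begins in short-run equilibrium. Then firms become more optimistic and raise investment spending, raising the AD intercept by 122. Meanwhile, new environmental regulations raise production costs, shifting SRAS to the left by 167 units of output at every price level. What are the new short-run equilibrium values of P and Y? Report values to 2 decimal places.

P = 120.26, Y = 807.13

After both shocks: AD is Y = 2130 − 11P and SRAS is Y = 12P − 636.
Setting them equal: 2766 = 23P, so P = 120.26.
Substituting into AD, Y = 807.13.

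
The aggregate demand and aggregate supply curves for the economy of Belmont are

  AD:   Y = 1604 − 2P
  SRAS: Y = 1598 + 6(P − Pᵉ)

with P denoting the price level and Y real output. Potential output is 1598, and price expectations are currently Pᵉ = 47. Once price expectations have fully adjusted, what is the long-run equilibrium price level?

Short run: with Pᵉ = 47, SRAS is Y = 1316 + 6P. Setting AD = SRAS gives 288 = 8P, so P = 36 and Y = 1604 − 2·36 = 1532.
Output 1532 is below potential 1598, so over time expected prices fall and SRAS shifts right until Y returns to 1598.
Long run: Y = 1598 on the AD curve gives 1598 = 1604 − 2P, so P = 3.

Long-run P = 3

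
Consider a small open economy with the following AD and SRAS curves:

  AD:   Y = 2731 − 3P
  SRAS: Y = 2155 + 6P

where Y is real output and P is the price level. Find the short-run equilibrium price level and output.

P = 64, Y = 2539

Set AD = SRAS: 2731 − 3P = 2155 + 6P, so 576 = 9P and P = 64.
Then Y = 2731 − 3·64 = 2539.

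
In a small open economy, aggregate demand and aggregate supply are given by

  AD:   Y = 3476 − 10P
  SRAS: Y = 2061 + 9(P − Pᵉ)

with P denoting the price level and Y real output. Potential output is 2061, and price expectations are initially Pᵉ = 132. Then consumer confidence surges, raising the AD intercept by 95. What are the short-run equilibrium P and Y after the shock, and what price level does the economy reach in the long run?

Short run: P = 142, Y = 2151. Long run: P = 151.

AD shifts right: new AD is Y = 3571 − 10P. With Pᵉ = 132, SRAS is Y = 873 + 9P.
Short run: 3571 − 10P = 873 + 9P gives 2698 = 19P, so P = 142 and Y = 3571 − 10·142 = 2151.
Y = 2151 is above potential 2061; expectations adjust and SRAS shifts left until Y = 2061.
Long run: on the new AD curve, 2061 = 3571 − 10P gives P = 151.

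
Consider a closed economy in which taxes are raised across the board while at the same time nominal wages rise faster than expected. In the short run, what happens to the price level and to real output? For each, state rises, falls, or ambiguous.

The first event is a negative demand shock: AD shifts left, which by itself pushes P down and Y down.
The second is an adverse supply shock: SRAS shifts left, which by itself pushes P up and Y down.
The two shocks push P in opposite directions, so the effect on P is ambiguous. Both shocks push Y down, so Y falls.

Price level: ambiguous; output: falls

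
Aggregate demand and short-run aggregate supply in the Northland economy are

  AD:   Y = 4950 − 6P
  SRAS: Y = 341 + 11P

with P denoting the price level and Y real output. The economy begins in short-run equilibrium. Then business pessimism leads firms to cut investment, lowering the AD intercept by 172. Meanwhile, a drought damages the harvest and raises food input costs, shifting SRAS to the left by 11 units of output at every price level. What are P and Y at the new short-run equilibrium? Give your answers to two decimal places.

After both shocks: AD is Y = 4778 − 6P and SRAS is Y = 330 + 11P.
Setting them equal: 4448 = 17P, so P = 261.65.
Substituting into AD, Y = 3208.12.

P = 261.65, Y = 3208.12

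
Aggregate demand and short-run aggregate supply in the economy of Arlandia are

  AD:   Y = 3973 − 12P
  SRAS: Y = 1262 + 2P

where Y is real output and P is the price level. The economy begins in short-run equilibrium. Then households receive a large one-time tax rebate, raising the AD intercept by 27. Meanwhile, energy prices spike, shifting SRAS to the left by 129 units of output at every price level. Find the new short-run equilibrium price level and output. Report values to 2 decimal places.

After both shocks: AD is Y = 4000 − 12P and SRAS is Y = 1133 + 2P.
Setting them equal: 2867 = 14P, so P = 204.79.
Substituting into AD, Y = 1542.57.

P = 204.79, Y = 1542.57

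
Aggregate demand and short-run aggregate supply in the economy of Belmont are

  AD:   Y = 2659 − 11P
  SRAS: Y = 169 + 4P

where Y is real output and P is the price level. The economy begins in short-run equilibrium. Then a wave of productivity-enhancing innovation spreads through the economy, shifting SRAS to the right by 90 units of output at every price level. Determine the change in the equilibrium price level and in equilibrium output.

ΔP = -6, ΔY = +66

This is a positive supply shock: SRAS shifts right.
New SRAS: Y = 259 + 4P.
Set AD = SRAS: 2659 − 11P = 259 + 4P, so 2400 = 15P and P = 160.
Y = 2659 − 11·160 = 899.
Initially P = 166, Y = 833, so ΔP = -6 and ΔY = +66.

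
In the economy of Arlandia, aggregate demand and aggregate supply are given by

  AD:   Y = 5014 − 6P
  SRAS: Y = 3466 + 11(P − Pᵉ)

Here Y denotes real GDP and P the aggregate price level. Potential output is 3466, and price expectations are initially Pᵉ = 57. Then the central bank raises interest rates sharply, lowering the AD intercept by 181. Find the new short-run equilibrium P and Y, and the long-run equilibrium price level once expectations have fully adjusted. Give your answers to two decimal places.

AD shifts left: new AD is Y = 4833 − 6P. With Pᵉ = 57, SRAS is Y = 2839 + 11P.
Short run: 4833 − 6P = 2839 + 11P gives 1994 = 17P, so P = 117.29 and Y = 4833 − 6P = 4129.24.
Y = 4129.24 is above potential 3466; expectations adjust and SRAS shifts left until Y = 3466.
Long run: on the new AD curve, 3466 = 4833 − 6P gives P = 227.83.

Short run: P = 117.29, Y = 4129.24. Long run: P = 227.83.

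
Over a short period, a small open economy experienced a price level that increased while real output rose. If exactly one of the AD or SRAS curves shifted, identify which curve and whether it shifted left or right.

AD shifted right

P rose and Y rose. An AD shift moves P and Y in the same direction; an SRAS shift moves them in opposite directions.
Here P and Y moved in the same direction, so the AD curve shifted.
Since Y rose, AD shifted right.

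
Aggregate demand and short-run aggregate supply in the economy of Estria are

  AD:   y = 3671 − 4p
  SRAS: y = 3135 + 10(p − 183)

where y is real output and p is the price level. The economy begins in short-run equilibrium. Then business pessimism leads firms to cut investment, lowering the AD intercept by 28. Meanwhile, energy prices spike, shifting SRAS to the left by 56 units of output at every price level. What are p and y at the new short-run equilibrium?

After both shocks: AD is y = 3643 − 4p and SRAS is y = 1249 + 10p.
Setting them equal: 2394 = 14p, so p = 171.
y = 3643 − 4·171 = 2959.

p = 171, y = 2959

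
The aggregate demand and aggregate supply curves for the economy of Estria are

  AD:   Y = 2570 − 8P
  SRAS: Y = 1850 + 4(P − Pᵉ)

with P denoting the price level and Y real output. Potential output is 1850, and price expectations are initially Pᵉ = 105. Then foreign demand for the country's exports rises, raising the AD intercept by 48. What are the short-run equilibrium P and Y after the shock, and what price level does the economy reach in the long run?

Short run: P = 99, Y = 1826. Long run: P = 96.

AD shifts right: new AD is Y = 2618 − 8P. With Pᵉ = 105, SRAS is Y = 1430 + 4P.
Short run: 2618 − 8P = 1430 + 4P gives 1188 = 12P, so P = 99 and Y = 2618 − 8·99 = 1826.
Y = 1826 is below potential 1850; expectations adjust and SRAS shifts right until Y = 1850.
Long run: on the new AD curve, 1850 = 2618 − 8P gives P = 96.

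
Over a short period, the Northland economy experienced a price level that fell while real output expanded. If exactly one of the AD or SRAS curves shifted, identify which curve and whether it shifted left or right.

SRAS shifted right

P fell and Y rose. An AD shift moves P and Y in the same direction; an SRAS shift moves them in opposite directions.
Here P and Y moved in opposite directions, so the SRAS curve shifted.
Since Y rose, SRAS shifted right.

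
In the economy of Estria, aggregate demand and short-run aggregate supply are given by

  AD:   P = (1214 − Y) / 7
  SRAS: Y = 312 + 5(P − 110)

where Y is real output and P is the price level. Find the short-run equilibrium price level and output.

P = 121, Y = 367

Write SRAS as Y = 312 + 5P − 550 = 5P − 238.
Rearrange AD to Y = 1214 − 7P.
Set AD = SRAS: 1214 − 7P = 5P − 238, so 1452 = 12P and P = 121.
Then Y = 1214 − 7·121 = 367.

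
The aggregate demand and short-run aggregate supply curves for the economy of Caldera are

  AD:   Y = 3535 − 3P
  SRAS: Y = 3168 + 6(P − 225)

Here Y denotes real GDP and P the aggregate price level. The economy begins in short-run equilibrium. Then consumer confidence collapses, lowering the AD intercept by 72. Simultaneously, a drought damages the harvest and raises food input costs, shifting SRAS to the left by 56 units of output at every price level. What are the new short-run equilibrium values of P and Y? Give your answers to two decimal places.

P = 189.00, Y = 2896.00

After both shocks: AD is Y = 3463 − 3P and SRAS is Y = 1762 + 6P.
Setting them equal: 1701 = 9P, so P = 189.00.
Substituting into AD, Y = 2896.00.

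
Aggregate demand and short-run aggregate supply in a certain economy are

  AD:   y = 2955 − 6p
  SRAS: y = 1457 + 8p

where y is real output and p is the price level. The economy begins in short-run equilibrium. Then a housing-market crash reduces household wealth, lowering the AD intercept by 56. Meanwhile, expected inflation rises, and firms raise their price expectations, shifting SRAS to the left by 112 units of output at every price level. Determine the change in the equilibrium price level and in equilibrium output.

Δp = +4, Δy = -80

After both shocks: AD is y = 2899 − 6p and SRAS is y = 1345 + 8p.
Setting them equal: 1554 = 14p, so p = 111.
y = 2899 − 6·111 = 2233.
Initially p = 107, y = 2313, so Δp = +4 and Δy = -80.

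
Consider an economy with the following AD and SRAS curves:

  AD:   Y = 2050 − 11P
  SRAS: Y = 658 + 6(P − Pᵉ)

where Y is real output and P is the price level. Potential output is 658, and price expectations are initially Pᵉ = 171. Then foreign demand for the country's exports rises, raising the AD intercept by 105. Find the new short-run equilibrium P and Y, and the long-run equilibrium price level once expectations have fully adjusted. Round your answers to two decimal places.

AD shifts right: new AD is Y = 2155 − 11P. With Pᵉ = 171, SRAS is Y = 6P − 368.
Short run: 2155 − 11P = 6P − 368 gives 2523 = 17P, so P = 148.41 and Y = 2155 − 11P = 522.47.
Y = 522.47 is below potential 658; expectations adjust and SRAS shifts right until Y = 658.
Long run: on the new AD curve, 658 = 2155 − 11P gives P = 136.09.

Short run: P = 148.41, Y = 522.47. Long run: P = 136.09.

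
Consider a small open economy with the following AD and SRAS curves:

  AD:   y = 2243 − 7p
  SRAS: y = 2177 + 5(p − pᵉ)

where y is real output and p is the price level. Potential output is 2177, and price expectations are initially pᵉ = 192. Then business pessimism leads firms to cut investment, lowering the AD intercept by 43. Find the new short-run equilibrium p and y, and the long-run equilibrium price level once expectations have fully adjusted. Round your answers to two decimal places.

Short run: p = 81.92, y = 1626.58. Long run: p = 3.29.

AD shifts left: new AD is y = 2200 − 7p. With pᵉ = 192, SRAS is y = 1217 + 5p.
Short run: 2200 − 7p = 1217 + 5p gives 983 = 12p, so p = 81.92 and y = 2200 − 7p = 1626.58.
y = 1626.58 is below potential 2177; expectations adjust and SRAS shifts right until y = 2177.
Long run: on the new AD curve, 2177 = 2200 − 7p gives p = 3.29.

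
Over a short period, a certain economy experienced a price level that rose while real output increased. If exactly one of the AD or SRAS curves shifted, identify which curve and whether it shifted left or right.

P rose and Y rose. An AD shift moves P and Y in the same direction; an SRAS shift moves them in opposite directions.
Here P and Y moved in the same direction, so the AD curve shifted.
Since Y rose, AD shifted right.

AD shifted right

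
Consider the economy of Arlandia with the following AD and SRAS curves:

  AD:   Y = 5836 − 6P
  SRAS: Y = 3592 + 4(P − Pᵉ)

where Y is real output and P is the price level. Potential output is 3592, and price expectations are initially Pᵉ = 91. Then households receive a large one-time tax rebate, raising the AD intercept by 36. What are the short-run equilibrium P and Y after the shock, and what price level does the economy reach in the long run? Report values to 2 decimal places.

AD shifts right: new AD is Y = 5872 − 6P. With Pᵉ = 91, SRAS is Y = 3228 + 4P.
Short run: 5872 − 6P = 3228 + 4P gives 2644 = 10P, so P = 264.40 and Y = 5872 − 6P = 4285.60.
Y = 4285.60 is above potential 3592; expectations adjust and SRAS shifts left until Y = 3592.
Long run: on the new AD curve, 3592 = 5872 − 6P gives P = 380.00.

Short run: P = 264.40, Y = 4285.60. Long run: P = 380.00.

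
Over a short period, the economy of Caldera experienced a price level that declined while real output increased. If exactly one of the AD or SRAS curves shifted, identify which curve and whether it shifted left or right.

P fell and Y rose. An AD shift moves P and Y in the same direction; an SRAS shift moves them in opposite directions.
Here P and Y moved in opposite directions, so the SRAS curve shifted.
Since Y rose, SRAS shifted right.

SRAS shifted right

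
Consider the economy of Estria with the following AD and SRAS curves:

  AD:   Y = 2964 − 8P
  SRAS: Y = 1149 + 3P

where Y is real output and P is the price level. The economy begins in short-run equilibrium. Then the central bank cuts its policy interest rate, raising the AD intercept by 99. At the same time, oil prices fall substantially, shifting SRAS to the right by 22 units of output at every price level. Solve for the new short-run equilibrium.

P = 172, Y = 1687

After both shocks: AD is Y = 3063 − 8P and SRAS is Y = 1171 + 3P.
Setting them equal: 1892 = 11P, so P = 172.
Y = 3063 − 8·172 = 1687.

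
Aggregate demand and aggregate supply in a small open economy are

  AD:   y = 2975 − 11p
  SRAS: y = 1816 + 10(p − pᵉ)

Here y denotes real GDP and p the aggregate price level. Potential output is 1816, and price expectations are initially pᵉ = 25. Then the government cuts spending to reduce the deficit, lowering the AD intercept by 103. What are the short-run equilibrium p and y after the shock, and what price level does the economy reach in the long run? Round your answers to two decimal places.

AD shifts left: new AD is y = 2872 − 11p. With pᵉ = 25, SRAS is y = 1566 + 10p.
Short run: 2872 − 11p = 1566 + 10p gives 1306 = 21p, so p = 62.19 and y = 2872 − 11p = 2187.90.
y = 2187.90 is above potential 1816; expectations adjust and SRAS shifts left until y = 1816.
Long run: on the new AD curve, 1816 = 2872 − 11p gives p = 96.00.

Short run: p = 62.19, y = 2187.90. Long run: p = 96.00.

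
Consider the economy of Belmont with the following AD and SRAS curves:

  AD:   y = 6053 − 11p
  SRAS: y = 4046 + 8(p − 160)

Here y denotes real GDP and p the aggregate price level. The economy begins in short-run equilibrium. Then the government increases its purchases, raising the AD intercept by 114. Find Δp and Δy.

Δp = +6, Δy = +48

This is a positive demand shock: AD shifts right.
New AD: y = 6167 − 11p.
SRAS can be written y = 2766 + 8p.
Set AD = SRAS: 6167 − 11p = 2766 + 8p, so 3401 = 19p and p = 179.
y = 6167 − 11·179 = 4198.
Initially p = 173, y = 4150, so Δp = +6 and Δy = +48.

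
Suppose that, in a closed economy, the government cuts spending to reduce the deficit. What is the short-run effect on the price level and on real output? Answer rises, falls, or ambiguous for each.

Price level: falls; output: falls

This is a negative demand shock: AD shifts left.
Moving along the upward-sloping SRAS curve, P falls and Y falls.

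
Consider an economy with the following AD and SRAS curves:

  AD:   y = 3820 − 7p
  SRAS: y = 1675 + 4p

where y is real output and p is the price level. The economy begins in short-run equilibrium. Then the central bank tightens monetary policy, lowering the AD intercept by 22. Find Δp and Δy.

Δp = -2, Δy = -8

This is a negative demand shock: AD shifts left.
New AD: y = 3798 − 7p.
Set AD = SRAS: 3798 − 7p = 1675 + 4p, so 2123 = 11p and p = 193.
y = 3798 − 7·193 = 2447.
Initially p = 195, y = 2455, so Δp = -2 and Δy = -8.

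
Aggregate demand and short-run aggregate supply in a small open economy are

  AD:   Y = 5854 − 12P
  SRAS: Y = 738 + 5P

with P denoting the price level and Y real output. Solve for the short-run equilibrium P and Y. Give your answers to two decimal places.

Set AD = SRAS: 5854 − 12P = 738 + 5P, so 5116 = 17P and P = 300.94.
Substituting into AD, Y = 5854 − 12P = 2242.71.

P = 300.94, Y = 2242.71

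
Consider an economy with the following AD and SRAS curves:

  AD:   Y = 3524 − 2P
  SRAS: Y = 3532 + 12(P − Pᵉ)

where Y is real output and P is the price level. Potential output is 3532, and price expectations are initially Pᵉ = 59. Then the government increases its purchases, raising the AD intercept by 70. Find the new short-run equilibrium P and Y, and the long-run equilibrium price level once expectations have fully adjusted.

Short run: P = 55, Y = 3484. Long run: P = 31.

AD shifts right: new AD is Y = 3594 − 2P. With Pᵉ = 59, SRAS is Y = 2824 + 12P.
Short run: 3594 − 2P = 2824 + 12P gives 770 = 14P, so P = 55 and Y = 3594 − 2·55 = 3484.
Y = 3484 is below potential 3532; expectations adjust and SRAS shifts right until Y = 3532.
Long run: on the new AD curve, 3532 = 3594 − 2P gives P = 31.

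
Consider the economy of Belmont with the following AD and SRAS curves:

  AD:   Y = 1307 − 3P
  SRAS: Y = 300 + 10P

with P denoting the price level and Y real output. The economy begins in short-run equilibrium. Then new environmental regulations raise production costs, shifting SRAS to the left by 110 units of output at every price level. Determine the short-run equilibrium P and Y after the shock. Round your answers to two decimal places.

This is a negative supply shock: SRAS shifts left.
New SRAS: Y = 190 + 10P.
Set AD = SRAS: 1307 − 3P = 190 + 10P, so 1117 = 13P and P = 85.92.
Substituting into AD, Y = 1049.23.

P = 85.92, Y = 1049.23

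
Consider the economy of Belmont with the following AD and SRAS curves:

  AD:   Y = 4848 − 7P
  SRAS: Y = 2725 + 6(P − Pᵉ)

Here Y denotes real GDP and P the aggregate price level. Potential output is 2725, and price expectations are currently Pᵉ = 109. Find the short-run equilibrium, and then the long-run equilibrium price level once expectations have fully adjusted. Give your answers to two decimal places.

Short run: P = 213.62, Y = 3352.69. Long run: P = 303.29.

Short run: with Pᵉ = 109, SRAS is Y = 2071 + 6P. Setting AD = SRAS gives 2777 = 13P, so P = 213.62 and Y = 4848 − 7P = 3352.69.
Output 3352.69 is above potential 2725, so over time expected prices rise and SRAS shifts left until Y returns to 2725.
Long run: Y = 2725 on the AD curve gives 2725 = 4848 − 7P, so P = 303.29.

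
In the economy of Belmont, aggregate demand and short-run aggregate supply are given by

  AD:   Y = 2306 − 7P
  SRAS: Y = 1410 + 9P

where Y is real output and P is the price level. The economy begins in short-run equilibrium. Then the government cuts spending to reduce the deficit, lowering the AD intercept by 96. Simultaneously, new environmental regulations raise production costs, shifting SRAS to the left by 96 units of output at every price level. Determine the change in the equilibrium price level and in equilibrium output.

After both shocks: AD is Y = 2210 − 7P and SRAS is Y = 1314 + 9P.
Setting them equal: 896 = 16P, so P = 56.
Y = 2210 − 7·56 = 1818.
Initially P = 56, Y = 1914, so ΔP = +0 and ΔY = -96.

ΔP = +0, ΔY = -96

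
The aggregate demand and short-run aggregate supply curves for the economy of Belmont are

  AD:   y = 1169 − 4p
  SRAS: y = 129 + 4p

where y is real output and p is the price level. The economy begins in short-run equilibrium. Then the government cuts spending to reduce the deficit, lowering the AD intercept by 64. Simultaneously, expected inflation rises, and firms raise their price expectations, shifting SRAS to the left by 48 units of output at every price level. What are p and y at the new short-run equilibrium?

After both shocks: AD is y = 1105 − 4p and SRAS is y = 81 + 4p.
Setting them equal: 1024 = 8p, so p = 128.
y = 1105 − 4·128 = 593.

p = 128, y = 593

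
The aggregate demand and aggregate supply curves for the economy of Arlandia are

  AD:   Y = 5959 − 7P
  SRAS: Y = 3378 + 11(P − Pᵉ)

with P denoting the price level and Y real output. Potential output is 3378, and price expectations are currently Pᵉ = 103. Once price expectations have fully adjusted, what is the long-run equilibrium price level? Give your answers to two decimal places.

Short run: with Pᵉ = 103, SRAS is Y = 2245 + 11P. Setting AD = SRAS gives 3714 = 18P, so P = 206.33 and Y = 5959 − 7P = 4514.67.
Output 4514.67 is above potential 3378, so over time expected prices rise and SRAS shifts left until Y returns to 3378.
Long run: Y = 3378 on the AD curve gives 3378 = 5959 − 7P, so P = 368.71.

Long-run P = 368.71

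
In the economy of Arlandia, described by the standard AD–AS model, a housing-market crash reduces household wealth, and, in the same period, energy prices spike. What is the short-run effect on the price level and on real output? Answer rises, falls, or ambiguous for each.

The first event is a negative demand shock: AD shifts left, which by itself pushes P down and Y down.
The second is an adverse supply shock: SRAS shifts left, which by itself pushes P up and Y down.
The two shocks push P in opposite directions, so the effect on P is ambiguous. Both shocks push Y down, so Y falls.

Price level: ambiguous; output: falls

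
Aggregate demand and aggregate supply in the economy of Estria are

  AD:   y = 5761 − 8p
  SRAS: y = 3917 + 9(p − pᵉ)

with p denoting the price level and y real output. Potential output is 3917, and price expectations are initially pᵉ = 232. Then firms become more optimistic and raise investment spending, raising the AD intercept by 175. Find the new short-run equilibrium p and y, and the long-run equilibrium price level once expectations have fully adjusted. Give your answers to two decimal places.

AD shifts right: new AD is y = 5936 − 8p. With pᵉ = 232, SRAS is y = 1829 + 9p.
Short run: 5936 − 8p = 1829 + 9p gives 4107 = 17p, so p = 241.59 and y = 5936 − 8p = 4003.29.
y = 4003.29 is above potential 3917; expectations adjust and SRAS shifts left until y = 3917.
Long run: on the new AD curve, 3917 = 5936 − 8p gives p = 252.38.

Short run: p = 241.59, y = 4003.29. Long run: p = 252.38.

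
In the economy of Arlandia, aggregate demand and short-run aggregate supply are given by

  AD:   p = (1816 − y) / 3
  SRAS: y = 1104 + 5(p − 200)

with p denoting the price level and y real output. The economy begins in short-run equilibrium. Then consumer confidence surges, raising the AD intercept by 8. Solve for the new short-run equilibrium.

p = 215, y = 1179

This is a positive demand shock: AD shifts right.
New AD: y = 1824 − 3p.
SRAS can be written y = 104 + 5p.
Set AD = SRAS: 1824 − 3p = 104 + 5p, so 1720 = 8p and p = 215.
y = 1824 − 3·215 = 1179.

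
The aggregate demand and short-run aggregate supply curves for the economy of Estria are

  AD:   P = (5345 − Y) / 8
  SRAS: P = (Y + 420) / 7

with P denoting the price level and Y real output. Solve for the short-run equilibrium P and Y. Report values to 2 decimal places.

Rearrange AD to Y = 5345 − 8P.
Rearrange SRAS to Y = 7P − 420.
Set AD = SRAS: 5345 − 8P = 7P − 420, so 5765 = 15P and P = 384.33.
Substituting into AD, Y = 5345 − 8P = 2270.33.

P = 384.33, Y = 2270.33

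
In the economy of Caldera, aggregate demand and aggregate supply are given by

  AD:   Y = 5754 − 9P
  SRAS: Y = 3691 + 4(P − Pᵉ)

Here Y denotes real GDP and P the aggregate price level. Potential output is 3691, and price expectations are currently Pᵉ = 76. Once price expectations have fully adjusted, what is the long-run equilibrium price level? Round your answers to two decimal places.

Short run: with Pᵉ = 76, SRAS is Y = 3387 + 4P. Setting AD = SRAS gives 2367 = 13P, so P = 182.08 and Y = 5754 − 9P = 4115.31.
Output 4115.31 is above potential 3691, so over time expected prices rise and SRAS shifts left until Y returns to 3691.
Long run: Y = 3691 on the AD curve gives 3691 = 5754 − 9P, so P = 229.22.

Long-run P = 229.22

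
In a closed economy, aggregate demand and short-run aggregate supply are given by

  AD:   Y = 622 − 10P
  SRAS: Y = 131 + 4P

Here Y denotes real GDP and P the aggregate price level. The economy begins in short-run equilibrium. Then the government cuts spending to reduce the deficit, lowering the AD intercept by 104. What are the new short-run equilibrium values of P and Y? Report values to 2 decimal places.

P = 27.64, Y = 241.57

This is a negative demand shock: AD shifts left.
New AD: Y = 518 − 10P.
Set AD = SRAS: 518 − 10P = 131 + 4P, so 387 = 14P and P = 27.64.
Substituting into AD, Y = 241.57.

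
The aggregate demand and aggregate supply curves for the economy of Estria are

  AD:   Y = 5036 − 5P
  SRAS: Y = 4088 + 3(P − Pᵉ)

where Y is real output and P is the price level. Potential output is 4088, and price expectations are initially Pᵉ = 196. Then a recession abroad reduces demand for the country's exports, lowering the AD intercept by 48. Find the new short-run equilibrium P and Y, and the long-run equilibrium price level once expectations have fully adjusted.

Short run: P = 186, Y = 4058. Long run: P = 180.

AD shifts left: new AD is Y = 4988 − 5P. With Pᵉ = 196, SRAS is Y = 3500 + 3P.
Short run: 4988 − 5P = 3500 + 3P gives 1488 = 8P, so P = 186 and Y = 4988 − 5·186 = 4058.
Y = 4058 is below potential 4088; expectations adjust and SRAS shifts right until Y = 4088.
Long run: on the new AD curve, 4088 = 4988 − 5P gives P = 180.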